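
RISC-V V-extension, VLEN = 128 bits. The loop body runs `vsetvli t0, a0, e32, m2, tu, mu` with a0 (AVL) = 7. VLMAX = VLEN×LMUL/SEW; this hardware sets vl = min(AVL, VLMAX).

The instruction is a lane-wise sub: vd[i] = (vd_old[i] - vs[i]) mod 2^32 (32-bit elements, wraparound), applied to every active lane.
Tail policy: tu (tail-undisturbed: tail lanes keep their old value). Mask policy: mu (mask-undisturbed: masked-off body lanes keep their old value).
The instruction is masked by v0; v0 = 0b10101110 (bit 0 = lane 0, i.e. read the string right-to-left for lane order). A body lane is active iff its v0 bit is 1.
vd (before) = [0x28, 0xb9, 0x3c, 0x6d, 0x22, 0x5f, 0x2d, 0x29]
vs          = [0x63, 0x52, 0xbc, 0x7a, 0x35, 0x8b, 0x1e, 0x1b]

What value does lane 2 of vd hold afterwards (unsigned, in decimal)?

VLMAX = VLEN×LMUL/SEW = 128×2/32 = 8
AVL=7 ≤ VLMAX=8, so vl = 7
vd[0] mask-off/keep -> 0x28
vd[1] sub(0xb9,0x52) -> 0x67
vd[2] sub(0x3c,0xbc) -> 0xffffff80
vd[3] sub(0x6d,0x7a) -> 0xfffffff3
vd[4] mask-off/keep -> 0x22
vd[5] sub(0x5f,0x8b) -> 0xffffffd4
vd[6] mask-off/keep -> 0x2d
vd[7] tail/keep -> 0x29

vd[2] = 4294967168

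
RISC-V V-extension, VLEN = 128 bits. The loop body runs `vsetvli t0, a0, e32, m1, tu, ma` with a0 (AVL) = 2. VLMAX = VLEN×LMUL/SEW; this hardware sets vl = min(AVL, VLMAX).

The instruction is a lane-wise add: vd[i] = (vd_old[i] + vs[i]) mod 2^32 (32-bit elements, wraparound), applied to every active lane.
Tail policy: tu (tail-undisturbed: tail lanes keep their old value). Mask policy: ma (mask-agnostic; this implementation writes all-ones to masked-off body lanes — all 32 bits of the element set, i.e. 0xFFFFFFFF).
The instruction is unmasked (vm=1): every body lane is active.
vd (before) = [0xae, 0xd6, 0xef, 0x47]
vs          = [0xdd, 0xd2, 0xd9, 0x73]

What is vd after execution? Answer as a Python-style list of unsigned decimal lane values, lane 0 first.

VLMAX = (128 × 1) / 32 = 4 lanes
AVL=2 ≤ VLMAX=4, so vl = 2
vd[0] add(0xae,0xdd) -> 0x18b
vd[1] add(0xd6,0xd2) -> 0x1a8
vd[2] tail/keep -> 0xef
vd[3] tail/keep -> 0x47

vd = [395, 424, 239, 71]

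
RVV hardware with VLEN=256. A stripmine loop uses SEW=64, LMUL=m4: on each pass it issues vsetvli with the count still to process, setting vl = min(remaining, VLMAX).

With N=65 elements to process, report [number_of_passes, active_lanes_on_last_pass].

VLMAX = (256 × 4) / 64 = 16 lanes
65 elements at 16/iter → 5 passes, remainder 1 on the last

[iterations, last_vl] = [5, 1]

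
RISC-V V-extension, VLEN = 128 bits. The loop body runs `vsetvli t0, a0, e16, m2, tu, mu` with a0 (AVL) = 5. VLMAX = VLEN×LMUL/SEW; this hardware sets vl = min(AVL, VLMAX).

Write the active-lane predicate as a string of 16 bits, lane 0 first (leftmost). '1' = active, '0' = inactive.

predicate = 1111100000000000

lanes per group: 128·2/16 = 16
AVL=5 ≤ VLMAX=16, so vl = 5
bits (lane 0 leftmost): 1111100000000000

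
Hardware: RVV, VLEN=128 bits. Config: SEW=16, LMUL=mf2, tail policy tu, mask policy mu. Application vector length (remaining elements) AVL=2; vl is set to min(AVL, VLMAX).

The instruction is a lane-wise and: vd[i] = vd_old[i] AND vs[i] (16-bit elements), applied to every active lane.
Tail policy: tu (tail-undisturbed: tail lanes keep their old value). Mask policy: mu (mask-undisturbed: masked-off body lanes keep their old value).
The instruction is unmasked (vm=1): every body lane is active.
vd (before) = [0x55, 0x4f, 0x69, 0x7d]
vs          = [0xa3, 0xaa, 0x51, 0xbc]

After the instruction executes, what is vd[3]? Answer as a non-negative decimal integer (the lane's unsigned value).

vd[3] = 125

lanes per group: 128·1/2/16 = 4
vl = min(AVL, VLMAX) = min(2, 4) = 2
lane  0: and(0x55,0xa3) ⇒ 0x01
lane  1: and(0x4f,0xaa) ⇒ 0x0a
lane  2: tail/keep ⇒ 0x69
lane  3: tail/keep ⇒ 0x7d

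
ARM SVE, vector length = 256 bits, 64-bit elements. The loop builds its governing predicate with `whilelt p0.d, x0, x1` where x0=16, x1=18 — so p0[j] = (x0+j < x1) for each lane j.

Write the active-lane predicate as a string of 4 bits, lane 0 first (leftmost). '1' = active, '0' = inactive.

lane count: 256 div 64 = 4
p0[j] = (16+j < 18); true for j=0..1 → 2 lanes set
bits (lane 0 leftmost): 1100

predicate = 1100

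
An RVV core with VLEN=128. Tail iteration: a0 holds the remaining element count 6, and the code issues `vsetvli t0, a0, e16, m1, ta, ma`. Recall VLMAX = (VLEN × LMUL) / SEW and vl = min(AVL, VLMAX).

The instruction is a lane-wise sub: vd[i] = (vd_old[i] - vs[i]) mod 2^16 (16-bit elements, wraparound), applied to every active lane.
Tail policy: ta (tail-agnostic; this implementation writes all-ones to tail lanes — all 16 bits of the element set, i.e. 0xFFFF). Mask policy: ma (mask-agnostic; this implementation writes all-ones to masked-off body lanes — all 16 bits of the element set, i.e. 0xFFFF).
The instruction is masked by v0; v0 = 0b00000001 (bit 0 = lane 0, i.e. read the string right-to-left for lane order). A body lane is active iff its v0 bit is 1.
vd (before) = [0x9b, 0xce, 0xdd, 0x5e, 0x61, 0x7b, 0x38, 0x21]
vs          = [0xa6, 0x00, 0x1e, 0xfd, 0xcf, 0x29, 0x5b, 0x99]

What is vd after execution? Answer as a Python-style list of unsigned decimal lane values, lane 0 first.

VLMAX = (128 × 1) / 16 = 8 lanes
AVL=6 ≤ VLMAX=8, so vl = 6
vd[0] sub(0x9b,0xa6) -> 0xfff5
vd[1] mask-off/ones -> 0xffff
vd[2] mask-off/ones -> 0xffff
vd[3] mask-off/ones -> 0xffff
vd[4] mask-off/ones -> 0xffff
vd[5] mask-off/ones -> 0xffff
vd[6] tail/ones -> 0xffff
vd[7] tail/ones -> 0xffff

vd = [65525, 65535, 65535, 65535, 65535, 65535, 65535, 65535]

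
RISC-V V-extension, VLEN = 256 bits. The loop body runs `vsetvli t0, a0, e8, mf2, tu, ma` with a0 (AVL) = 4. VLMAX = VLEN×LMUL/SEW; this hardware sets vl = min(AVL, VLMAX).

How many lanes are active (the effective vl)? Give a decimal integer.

vl = 4

VLMAX = (256 × 1/2) / 8 = 16 lanes
AVL=4 ≤ VLMAX=16, so vl = 4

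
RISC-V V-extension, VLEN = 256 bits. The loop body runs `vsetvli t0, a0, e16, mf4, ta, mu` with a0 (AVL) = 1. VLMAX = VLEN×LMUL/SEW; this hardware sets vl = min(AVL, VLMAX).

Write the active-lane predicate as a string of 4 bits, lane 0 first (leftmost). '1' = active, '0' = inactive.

predicate = 1000

VLMAX = (256 × 1/4) / 16 = 4 lanes
AVL=1 ≤ VLMAX=4, so vl = 1
bits (lane 0 leftmost): 1000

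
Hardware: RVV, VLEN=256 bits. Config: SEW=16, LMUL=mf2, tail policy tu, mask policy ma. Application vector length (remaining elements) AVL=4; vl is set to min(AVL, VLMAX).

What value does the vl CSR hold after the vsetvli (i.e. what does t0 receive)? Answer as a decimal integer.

vl = 4

lanes per group: 256·1/2/16 = 8
vl = min(AVL, VLMAX) = min(4, 8) = 4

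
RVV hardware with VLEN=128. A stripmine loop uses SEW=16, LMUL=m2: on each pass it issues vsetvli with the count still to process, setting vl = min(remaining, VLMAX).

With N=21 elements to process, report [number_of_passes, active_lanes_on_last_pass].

[iterations, last_vl] = [2, 5]

VLMAX = VLEN×LMUL/SEW = 128×2/16 = 16
N=21: ⌈21/16⌉ = 2 iters; last vl = 21 − 1×16 = 5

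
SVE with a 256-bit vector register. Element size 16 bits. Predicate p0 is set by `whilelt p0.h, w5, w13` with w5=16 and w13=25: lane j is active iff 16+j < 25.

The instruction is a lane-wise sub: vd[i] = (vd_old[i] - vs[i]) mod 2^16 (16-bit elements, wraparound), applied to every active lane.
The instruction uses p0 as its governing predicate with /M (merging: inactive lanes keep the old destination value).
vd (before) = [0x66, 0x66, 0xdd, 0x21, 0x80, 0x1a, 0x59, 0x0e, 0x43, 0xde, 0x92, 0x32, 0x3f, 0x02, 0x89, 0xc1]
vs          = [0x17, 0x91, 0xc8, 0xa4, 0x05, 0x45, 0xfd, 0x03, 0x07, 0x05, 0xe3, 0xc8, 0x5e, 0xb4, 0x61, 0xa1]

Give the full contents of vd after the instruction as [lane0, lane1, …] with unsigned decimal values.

register lanes = 256/16 = 16
p0[j] = (16+j < 25); true for j=0..8 → 9 lanes set
[0] sub(0x66,0x17) = 0x4f
[1] sub(0x66,0x91) = 0xffd5
[2] sub(0xdd,0xc8) = 0x15
[3] sub(0x21,0xa4) = 0xff7d
[4] sub(0x80,0x05) = 0x7b
[5] sub(0x1a,0x45) = 0xffd5
[6] sub(0x59,0xfd) = 0xff5c
[7] sub(0x0e,0x03) = 0x0b
[8] sub(0x43,0x07) = 0x3c
[9] tail/keep = 0xde
[10] tail/keep = 0x92
[11] tail/keep = 0x32
[12] tail/keep = 0x3f
[13] tail/keep = 0x02
[14] tail/keep = 0x89
[15] tail/keep = 0xc1

vd = [79, 65493, 21, 65405, 123, 65493, 65372, 11, 60, 222, 146, 50, 63, 2, 137, 193]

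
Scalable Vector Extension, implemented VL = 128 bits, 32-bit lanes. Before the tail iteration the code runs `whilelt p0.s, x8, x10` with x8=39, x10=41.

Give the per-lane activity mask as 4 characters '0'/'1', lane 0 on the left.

predicate = 1100

128-bit reg / 32-bit elem → 4 lanes
p0[j] = (39+j < 41); true for j=0..1 → 2 lanes set
bits (lane 0 leftmost): 1100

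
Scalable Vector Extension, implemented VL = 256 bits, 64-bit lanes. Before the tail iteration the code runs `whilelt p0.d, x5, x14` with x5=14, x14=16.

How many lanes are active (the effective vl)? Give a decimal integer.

vl = 2

register lanes = 256/64 = 4
active while 14+j < 16, i.e. j ∈ [0,2) capped at 4 ⇒ 2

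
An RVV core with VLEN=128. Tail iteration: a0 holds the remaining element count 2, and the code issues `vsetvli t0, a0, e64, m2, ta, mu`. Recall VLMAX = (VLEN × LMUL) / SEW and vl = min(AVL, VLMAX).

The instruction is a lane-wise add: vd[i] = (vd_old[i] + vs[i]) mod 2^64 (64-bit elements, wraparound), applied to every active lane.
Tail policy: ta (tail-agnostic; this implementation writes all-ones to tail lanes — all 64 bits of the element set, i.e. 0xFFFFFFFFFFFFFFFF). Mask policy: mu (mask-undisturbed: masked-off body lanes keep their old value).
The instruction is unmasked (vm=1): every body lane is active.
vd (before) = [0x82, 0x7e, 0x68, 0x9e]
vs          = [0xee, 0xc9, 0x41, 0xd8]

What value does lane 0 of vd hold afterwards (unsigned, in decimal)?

lanes per group: 128·2/64 = 4
vl ← min(2, 4) = 2
vd[0] add(0x82,0xee) -> 0x170
vd[1] add(0x7e,0xc9) -> 0x147
vd[2] tail/ones -> 0xffffffffffffffff
vd[3] tail/ones -> 0xffffffffffffffff

vd[0] = 368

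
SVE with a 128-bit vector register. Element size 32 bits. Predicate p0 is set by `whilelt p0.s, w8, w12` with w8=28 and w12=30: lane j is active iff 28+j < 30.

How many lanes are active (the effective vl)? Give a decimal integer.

vl = 2

128-bit reg / 32-bit elem → 4 lanes
whilelt: lane j active iff 28+j < 30 → j < 2 → 2 active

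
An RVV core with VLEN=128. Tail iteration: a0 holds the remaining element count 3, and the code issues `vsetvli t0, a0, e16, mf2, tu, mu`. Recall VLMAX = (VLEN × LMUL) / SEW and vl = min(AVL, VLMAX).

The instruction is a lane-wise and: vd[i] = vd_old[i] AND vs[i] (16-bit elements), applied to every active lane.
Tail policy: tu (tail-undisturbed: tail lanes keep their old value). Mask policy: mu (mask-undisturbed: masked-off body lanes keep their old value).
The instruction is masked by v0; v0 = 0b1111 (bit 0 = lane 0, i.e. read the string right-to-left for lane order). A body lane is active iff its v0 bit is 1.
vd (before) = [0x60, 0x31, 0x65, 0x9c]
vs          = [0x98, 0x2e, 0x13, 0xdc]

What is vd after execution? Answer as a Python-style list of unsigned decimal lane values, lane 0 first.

lanes per group: 128·1/2/16 = 4
AVL=3 ≤ VLMAX=4, so vl = 3
  i=0: and(0x60,0x98) → 0
  i=1: and(0x31,0x2e) → 32
  i=2: and(0x65,0x13) → 1
  i=3: tail/keep → 156

vd = [0, 32, 1, 156]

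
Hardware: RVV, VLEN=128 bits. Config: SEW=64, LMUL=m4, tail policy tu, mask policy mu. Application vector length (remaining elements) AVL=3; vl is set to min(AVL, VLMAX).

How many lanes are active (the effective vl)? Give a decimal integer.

vl = 3

VLMAX = (128 × 4) / 64 = 8 lanes
vl ← min(3, 8) = 3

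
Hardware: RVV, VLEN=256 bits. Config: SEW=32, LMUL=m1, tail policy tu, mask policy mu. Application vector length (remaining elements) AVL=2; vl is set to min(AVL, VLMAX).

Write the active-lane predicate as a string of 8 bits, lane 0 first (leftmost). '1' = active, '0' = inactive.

VLMAX = VLEN×LMUL/SEW = 256×1/32 = 8
vl ← min(2, 8) = 2
bits (lane 0 leftmost): 11000000

predicate = 11000000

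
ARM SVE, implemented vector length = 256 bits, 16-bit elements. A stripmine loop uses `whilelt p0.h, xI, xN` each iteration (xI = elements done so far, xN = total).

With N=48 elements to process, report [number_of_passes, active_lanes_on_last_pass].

[iterations, last_vl] = [3, 16]

register lanes = 256/16 = 16
iterations = ceil(48/16) = 3; final-pass vl = 16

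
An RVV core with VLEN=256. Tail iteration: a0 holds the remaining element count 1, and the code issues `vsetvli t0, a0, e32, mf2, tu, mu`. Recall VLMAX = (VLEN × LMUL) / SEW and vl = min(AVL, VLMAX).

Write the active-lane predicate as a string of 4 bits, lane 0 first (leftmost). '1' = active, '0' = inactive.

lanes per group: 256·1/2/32 = 4
vl ← min(1, 4) = 1
bits (lane 0 leftmost): 1000

predicate = 1000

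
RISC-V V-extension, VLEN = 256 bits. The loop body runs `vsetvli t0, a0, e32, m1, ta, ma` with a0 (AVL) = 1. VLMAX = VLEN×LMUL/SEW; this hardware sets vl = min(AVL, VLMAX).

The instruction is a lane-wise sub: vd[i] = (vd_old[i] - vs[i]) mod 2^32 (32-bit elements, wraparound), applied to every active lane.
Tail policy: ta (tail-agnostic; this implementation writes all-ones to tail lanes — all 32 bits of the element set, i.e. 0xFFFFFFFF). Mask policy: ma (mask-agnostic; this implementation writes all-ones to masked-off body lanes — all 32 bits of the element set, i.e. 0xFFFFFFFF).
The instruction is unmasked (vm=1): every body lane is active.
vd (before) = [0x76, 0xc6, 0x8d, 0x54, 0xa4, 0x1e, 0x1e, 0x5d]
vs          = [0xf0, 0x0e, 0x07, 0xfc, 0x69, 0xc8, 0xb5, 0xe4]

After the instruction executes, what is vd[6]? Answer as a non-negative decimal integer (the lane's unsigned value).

vd[6] = 4294967295

VLMAX = (256 × 1) / 32 = 8 lanes
vl = min(AVL, VLMAX) = min(1, 8) = 1
[0] sub(0x76,0xf0) = 0xffffff86
[1] tail/ones = 0xffffffff
[2] tail/ones = 0xffffffff
[3] tail/ones = 0xffffffff
[4] tail/ones = 0xffffffff
[5] tail/ones = 0xffffffff
[6] tail/ones = 0xffffffff
[7] tail/ones = 0xffffffff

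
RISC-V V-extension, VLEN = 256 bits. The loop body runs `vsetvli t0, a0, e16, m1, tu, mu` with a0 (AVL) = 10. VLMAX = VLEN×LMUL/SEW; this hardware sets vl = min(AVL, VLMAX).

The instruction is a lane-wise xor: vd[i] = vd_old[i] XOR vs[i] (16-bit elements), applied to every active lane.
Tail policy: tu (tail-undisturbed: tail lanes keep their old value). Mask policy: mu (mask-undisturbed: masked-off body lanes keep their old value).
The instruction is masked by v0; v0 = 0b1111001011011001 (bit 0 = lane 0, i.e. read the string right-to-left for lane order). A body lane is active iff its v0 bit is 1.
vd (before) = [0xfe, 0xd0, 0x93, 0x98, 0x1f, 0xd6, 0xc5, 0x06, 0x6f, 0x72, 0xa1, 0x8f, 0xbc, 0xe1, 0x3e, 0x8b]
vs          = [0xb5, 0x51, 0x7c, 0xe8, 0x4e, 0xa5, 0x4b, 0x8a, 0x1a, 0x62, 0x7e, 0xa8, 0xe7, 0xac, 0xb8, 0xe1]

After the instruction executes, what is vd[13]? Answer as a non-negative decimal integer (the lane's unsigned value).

VLMAX = VLEN×LMUL/SEW = 256×1/16 = 16
vl ← min(10, 16) = 10
  i=0: xor(0xfe,0xb5) → 75
  i=1: mask-off/keep → 208
  i=2: mask-off/keep → 147
  i=3: xor(0x98,0xe8) → 112
  i=4: xor(0x1f,0x4e) → 81
  i=5: mask-off/keep → 214
  i=6: xor(0xc5,0x4b) → 142
  i=7: xor(0x06,0x8a) → 140
  i=8: mask-off/keep → 111
  i=9: xor(0x72,0x62) → 16
  i=10: tail/keep → 161
  i=11: tail/keep → 143
  i=12: tail/keep → 188
  i=13: tail/keep → 225
  i=14: tail/keep → 62
  i=15: tail/keep → 139

vd[13] = 225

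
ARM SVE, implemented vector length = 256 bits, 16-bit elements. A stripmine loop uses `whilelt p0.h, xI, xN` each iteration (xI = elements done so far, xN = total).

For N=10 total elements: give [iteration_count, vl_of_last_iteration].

[iterations, last_vl] = [1, 10]

lane count: 256 div 16 = 16
N=10: ⌈10/16⌉ = 1 iters; last vl = 10 − 0×16 = 10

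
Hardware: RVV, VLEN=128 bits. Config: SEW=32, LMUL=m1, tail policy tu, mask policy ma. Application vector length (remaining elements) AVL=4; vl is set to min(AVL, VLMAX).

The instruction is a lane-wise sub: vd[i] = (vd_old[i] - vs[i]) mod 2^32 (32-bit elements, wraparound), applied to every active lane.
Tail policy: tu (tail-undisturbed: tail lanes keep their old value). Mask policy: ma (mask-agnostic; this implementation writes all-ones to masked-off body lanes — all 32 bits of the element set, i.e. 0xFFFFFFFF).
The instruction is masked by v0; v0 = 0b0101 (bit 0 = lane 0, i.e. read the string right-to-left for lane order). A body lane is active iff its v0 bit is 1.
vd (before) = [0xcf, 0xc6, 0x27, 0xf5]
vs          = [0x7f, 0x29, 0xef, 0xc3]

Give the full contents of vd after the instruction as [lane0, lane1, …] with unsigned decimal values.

VLMAX = (128 × 1) / 32 = 4 lanes
AVL=4 ≤ VLMAX=4, so vl = 4
  i=0: sub(0xcf,0x7f) → 80
  i=1: mask-off/ones → 4294967295
  i=2: sub(0x27,0xef) → 4294967096
  i=3: mask-off/ones → 4294967295

vd = [80, 4294967295, 4294967096, 4294967295]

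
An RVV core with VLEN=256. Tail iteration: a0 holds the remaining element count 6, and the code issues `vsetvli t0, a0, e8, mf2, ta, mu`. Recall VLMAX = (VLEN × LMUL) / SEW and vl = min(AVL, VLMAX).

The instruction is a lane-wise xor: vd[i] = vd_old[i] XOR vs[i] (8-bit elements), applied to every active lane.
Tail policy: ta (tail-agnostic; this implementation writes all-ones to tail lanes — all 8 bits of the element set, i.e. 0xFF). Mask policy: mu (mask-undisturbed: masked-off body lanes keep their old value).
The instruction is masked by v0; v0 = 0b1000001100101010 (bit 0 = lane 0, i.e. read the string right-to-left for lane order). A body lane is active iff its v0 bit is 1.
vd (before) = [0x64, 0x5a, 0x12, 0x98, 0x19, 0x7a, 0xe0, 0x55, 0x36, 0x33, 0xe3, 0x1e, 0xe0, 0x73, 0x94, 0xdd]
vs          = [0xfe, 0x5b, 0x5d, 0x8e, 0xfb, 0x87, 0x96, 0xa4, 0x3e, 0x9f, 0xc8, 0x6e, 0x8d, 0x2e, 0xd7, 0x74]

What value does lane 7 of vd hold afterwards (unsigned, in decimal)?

VLMAX = VLEN×LMUL/SEW = 256×1/2/8 = 16
AVL=6 ≤ VLMAX=16, so vl = 6
vd[0] mask-off/keep -> 0x64
vd[1] xor(0x5a,0x5b) -> 0x01
vd[2] mask-off/keep -> 0x12
vd[3] xor(0x98,0x8e) -> 0x16
vd[4] mask-off/keep -> 0x19
vd[5] xor(0x7a,0x87) -> 0xfd
vd[6] tail/ones -> 0xff
vd[7] tail/ones -> 0xff
vd[8] tail/ones -> 0xff
vd[9] tail/ones -> 0xff
vd[10] tail/ones -> 0xff
vd[11] tail/ones -> 0xff
vd[12] tail/ones -> 0xff
vd[13] tail/ones -> 0xff
vd[14] tail/ones -> 0xff
vd[15] tail/ones -> 0xff

vd[7] = 255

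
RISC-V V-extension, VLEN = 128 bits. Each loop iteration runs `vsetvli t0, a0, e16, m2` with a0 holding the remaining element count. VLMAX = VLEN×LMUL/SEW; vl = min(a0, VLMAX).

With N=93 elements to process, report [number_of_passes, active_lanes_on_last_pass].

VLMAX = (128 × 2) / 16 = 16 lanes
N=93: ⌈93/16⌉ = 6 iters; last vl = 93 − 5×16 = 13

[iterations, last_vl] = [6, 13]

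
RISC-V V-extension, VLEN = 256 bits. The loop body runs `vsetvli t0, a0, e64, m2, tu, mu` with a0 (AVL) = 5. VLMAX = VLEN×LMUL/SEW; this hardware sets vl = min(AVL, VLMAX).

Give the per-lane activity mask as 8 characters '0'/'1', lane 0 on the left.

predicate = 11111000

VLMAX = VLEN×LMUL/SEW = 256×2/64 = 8
vl = min(AVL, VLMAX) = min(5, 8) = 5
bits (lane 0 leftmost): 11111000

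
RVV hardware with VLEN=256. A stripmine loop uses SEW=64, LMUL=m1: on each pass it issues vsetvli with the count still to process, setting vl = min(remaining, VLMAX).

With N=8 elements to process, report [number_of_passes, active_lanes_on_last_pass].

[iterations, last_vl] = [2, 4]

VLMAX = (256 × 1) / 64 = 4 lanes
iterations = ceil(8/4) = 2; final-pass vl = 4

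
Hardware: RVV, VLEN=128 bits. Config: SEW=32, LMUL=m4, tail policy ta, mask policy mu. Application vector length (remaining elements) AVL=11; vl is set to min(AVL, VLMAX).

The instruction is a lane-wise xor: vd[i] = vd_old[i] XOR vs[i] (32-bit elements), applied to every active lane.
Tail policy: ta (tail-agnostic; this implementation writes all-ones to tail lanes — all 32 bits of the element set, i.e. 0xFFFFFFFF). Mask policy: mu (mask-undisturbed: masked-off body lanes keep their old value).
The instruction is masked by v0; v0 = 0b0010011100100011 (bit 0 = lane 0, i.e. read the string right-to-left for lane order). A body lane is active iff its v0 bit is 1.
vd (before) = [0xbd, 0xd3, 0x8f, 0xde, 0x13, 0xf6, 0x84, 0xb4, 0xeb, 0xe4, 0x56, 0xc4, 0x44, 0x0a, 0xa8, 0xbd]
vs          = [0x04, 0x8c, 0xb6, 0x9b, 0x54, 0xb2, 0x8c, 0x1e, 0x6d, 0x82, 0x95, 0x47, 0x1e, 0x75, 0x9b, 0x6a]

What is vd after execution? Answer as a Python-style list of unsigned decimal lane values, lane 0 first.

vd = [185, 95, 143, 222, 19, 68, 132, 180, 134, 102, 195, 4294967295, 4294967295, 4294967295, 4294967295, 4294967295]

VLMAX = (128 × 4) / 32 = 16 lanes
vl ← min(11, 16) = 11
vd[0] xor(0xbd,0x04) -> 0xb9
vd[1] xor(0xd3,0x8c) -> 0x5f
vd[2] mask-off/keep -> 0x8f
vd[3] mask-off/keep -> 0xde
vd[4] mask-off/keep -> 0x13
vd[5] xor(0xf6,0xb2) -> 0x44
vd[6] mask-off/keep -> 0x84
vd[7] mask-off/keep -> 0xb4
vd[8] xor(0xeb,0x6d) -> 0x86
vd[9] xor(0xe4,0x82) -> 0x66
vd[10] xor(0x56,0x95) -> 0xc3
vd[11] tail/ones -> 0xffffffff
vd[12] tail/ones -> 0xffffffff
vd[13] tail/ones -> 0xffffffff
vd[14] tail/ones -> 0xffffffff
vd[15] tail/ones -> 0xffffffff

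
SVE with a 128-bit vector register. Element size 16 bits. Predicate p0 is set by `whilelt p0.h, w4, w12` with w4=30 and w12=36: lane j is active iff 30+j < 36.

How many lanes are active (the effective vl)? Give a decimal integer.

lane count: 128 div 16 = 8
whilelt: lane j active iff 30+j < 36 → j < 6 → 6 active

vl = 6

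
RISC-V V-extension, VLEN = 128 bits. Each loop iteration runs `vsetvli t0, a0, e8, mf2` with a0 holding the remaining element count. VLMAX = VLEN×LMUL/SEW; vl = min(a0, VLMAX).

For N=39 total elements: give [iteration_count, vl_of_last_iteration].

[iterations, last_vl] = [5, 7]

lanes per group: 128·1/2/8 = 8
39 elements at 8/iter → 5 passes, remainder 7 on the last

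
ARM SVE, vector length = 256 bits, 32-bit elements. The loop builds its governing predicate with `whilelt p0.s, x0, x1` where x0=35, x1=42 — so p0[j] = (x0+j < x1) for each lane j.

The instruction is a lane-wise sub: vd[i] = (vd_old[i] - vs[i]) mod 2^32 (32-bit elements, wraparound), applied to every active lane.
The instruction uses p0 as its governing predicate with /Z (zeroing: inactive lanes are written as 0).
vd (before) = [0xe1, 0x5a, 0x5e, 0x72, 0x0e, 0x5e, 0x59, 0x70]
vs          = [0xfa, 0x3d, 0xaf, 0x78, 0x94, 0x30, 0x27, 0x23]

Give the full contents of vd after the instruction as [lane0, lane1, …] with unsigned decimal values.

vd = [4294967271, 29, 4294967215, 4294967290, 4294967162, 46, 50, 0]

lane count: 256 div 32 = 8
whilelt: lane j active iff 35+j < 42 → j < 7 → 7 active
[0] sub(0xe1,0xfa) = 0xffffffe7
[1] sub(0x5a,0x3d) = 0x1d
[2] sub(0x5e,0xaf) = 0xffffffaf
[3] sub(0x72,0x78) = 0xfffffffa
[4] sub(0x0e,0x94) = 0xffffff7a
[5] sub(0x5e,0x30) = 0x2e
[6] sub(0x59,0x27) = 0x32
[7] tail/zero = 0x00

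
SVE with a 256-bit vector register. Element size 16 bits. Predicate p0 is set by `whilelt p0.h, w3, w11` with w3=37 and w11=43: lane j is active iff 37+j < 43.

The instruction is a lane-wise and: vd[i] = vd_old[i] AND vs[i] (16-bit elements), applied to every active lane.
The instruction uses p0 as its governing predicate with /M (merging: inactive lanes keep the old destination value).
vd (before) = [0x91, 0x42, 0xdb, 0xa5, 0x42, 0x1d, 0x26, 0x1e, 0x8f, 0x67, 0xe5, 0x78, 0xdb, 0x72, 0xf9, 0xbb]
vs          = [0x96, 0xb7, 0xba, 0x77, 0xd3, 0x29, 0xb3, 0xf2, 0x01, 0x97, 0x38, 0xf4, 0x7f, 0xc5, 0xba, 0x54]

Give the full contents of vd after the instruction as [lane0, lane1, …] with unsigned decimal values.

vd = [144, 2, 154, 37, 66, 9, 38, 30, 143, 103, 229, 120, 219, 114, 249, 187]

256-bit reg / 16-bit elem → 16 lanes
p0[j] = (37+j < 43); true for j=0..5 → 6 lanes set
lane  0: and(0x91,0x96) ⇒ 0x90
lane  1: and(0x42,0xb7) ⇒ 0x02
lane  2: and(0xdb,0xba) ⇒ 0x9a
lane  3: and(0xa5,0x77) ⇒ 0x25
lane  4: and(0x42,0xd3) ⇒ 0x42
lane  5: and(0x1d,0x29) ⇒ 0x09
lane  6: tail/keep ⇒ 0x26
lane  7: tail/keep ⇒ 0x1e
lane  8: tail/keep ⇒ 0x8f
lane  9: tail/keep ⇒ 0x67
lane 10: tail/keep ⇒ 0xe5
lane 11: tail/keep ⇒ 0x78
lane 12: tail/keep ⇒ 0xdb
lane 13: tail/keep ⇒ 0x72
lane 14: tail/keep ⇒ 0xf9
lane 15: tail/keep ⇒ 0xbb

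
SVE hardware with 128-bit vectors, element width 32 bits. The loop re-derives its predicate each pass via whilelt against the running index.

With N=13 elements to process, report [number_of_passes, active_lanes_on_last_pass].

[iterations, last_vl] = [4, 1]

lane count: 128 div 32 = 4
N=13: ⌈13/4⌉ = 4 iters; last vl = 13 − 3×4 = 1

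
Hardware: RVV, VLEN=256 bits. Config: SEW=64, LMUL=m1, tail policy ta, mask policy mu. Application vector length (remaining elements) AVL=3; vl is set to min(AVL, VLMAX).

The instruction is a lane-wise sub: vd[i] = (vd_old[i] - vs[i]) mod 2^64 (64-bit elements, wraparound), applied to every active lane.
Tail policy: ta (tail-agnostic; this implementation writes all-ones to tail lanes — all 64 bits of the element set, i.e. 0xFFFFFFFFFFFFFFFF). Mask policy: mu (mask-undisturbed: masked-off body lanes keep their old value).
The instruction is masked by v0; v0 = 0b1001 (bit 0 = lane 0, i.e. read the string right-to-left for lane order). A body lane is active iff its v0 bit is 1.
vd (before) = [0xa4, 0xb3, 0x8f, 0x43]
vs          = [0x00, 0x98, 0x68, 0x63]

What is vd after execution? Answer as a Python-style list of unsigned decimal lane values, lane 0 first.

VLMAX = VLEN×LMUL/SEW = 256×1/64 = 4
vl = min(AVL, VLMAX) = min(3, 4) = 3
vd[0] sub(0xa4,0x00) -> 0xa4
vd[1] mask-off/keep -> 0xb3
vd[2] mask-off/keep -> 0x8f
vd[3] tail/ones -> 0xffffffffffffffff

vd = [164, 179, 143, 18446744073709551615]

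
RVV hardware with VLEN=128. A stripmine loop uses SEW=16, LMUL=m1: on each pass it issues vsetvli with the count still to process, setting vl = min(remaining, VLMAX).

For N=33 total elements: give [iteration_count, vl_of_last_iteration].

lanes per group: 128·1/16 = 8
33 elements at 8/iter → 5 passes, remainder 1 on the last

[iterations, last_vl] = [5, 1]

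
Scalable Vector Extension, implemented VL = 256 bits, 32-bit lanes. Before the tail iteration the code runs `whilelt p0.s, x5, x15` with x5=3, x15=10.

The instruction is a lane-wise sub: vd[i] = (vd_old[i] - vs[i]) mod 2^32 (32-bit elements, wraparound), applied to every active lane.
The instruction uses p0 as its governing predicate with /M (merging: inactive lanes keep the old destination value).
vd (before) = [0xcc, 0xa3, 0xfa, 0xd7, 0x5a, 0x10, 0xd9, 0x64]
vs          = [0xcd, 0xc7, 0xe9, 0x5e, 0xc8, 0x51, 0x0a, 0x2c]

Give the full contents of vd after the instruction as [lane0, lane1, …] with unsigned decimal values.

vd = [4294967295, 4294967260, 17, 121, 4294967186, 4294967231, 207, 100]

register lanes = 256/32 = 8
active while 3+j < 10, i.e. j ∈ [0,7) capped at 8 ⇒ 7
  i=0: sub(0xcc,0xcd) → 4294967295
  i=1: sub(0xa3,0xc7) → 4294967260
  i=2: sub(0xfa,0xe9) → 17
  i=3: sub(0xd7,0x5e) → 121
  i=4: sub(0x5a,0xc8) → 4294967186
  i=5: sub(0x10,0x51) → 4294967231
  i=6: sub(0xd9,0x0a) → 207
  i=7: tail/keep → 100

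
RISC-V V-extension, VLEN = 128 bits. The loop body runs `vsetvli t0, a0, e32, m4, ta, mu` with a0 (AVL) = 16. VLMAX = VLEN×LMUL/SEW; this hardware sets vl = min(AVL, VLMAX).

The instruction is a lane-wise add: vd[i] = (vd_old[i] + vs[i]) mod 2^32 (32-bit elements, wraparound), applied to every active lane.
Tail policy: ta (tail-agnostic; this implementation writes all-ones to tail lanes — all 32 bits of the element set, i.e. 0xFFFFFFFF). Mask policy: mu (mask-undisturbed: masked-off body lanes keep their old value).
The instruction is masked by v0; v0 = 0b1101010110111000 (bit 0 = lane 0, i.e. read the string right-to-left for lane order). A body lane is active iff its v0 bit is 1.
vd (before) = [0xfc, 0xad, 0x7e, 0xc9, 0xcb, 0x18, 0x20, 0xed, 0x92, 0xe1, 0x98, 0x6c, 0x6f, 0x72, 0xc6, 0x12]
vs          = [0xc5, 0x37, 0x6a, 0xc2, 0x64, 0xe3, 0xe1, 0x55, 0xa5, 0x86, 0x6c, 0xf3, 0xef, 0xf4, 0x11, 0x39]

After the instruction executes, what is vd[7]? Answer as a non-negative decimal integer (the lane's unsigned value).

VLMAX = VLEN×LMUL/SEW = 128×4/32 = 16
vl ← min(16, 16) = 16
  i=0: mask-off/keep → 252
  i=1: mask-off/keep → 173
  i=2: mask-off/keep → 126
  i=3: add(0xc9,0xc2) → 395
  i=4: add(0xcb,0x64) → 303
  i=5: add(0x18,0xe3) → 251
  i=6: mask-off/keep → 32
  i=7: add(0xed,0x55) → 322
  i=8: add(0x92,0xa5) → 311
  i=9: mask-off/keep → 225
  i=10: add(0x98,0x6c) → 260
  i=11: mask-off/keep → 108
  i=12: add(0x6f,0xef) → 350
  i=13: mask-off/keep → 114
  i=14: add(0xc6,0x11) → 215
  i=15: add(0x12,0x39) → 75

vd[7] = 322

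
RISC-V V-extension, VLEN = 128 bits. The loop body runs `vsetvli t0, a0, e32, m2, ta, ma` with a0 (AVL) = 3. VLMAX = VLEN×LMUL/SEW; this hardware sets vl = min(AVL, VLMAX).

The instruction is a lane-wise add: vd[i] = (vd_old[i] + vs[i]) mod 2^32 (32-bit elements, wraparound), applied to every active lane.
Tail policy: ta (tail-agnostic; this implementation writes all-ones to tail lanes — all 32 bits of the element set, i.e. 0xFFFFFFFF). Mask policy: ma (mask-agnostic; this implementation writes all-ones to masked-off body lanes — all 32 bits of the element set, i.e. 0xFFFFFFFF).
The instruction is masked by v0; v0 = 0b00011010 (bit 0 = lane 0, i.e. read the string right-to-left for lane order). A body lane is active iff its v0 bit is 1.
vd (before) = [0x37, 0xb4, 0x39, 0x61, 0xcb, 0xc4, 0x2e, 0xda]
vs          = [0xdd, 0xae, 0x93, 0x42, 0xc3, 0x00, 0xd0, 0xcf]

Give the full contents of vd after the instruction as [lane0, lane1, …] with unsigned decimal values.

vd = [4294967295, 354, 4294967295, 4294967295, 4294967295, 4294967295, 4294967295, 4294967295]

VLMAX = VLEN×LMUL/SEW = 128×2/32 = 8
vl = min(AVL, VLMAX) = min(3, 8) = 3
lane  0: mask-off/ones ⇒ 0xffffffff
lane  1: add(0xb4,0xae) ⇒ 0x162
lane  2: mask-off/ones ⇒ 0xffffffff
lane  3: tail/ones ⇒ 0xffffffff
lane  4: tail/ones ⇒ 0xffffffff
lane  5: tail/ones ⇒ 0xffffffff
lane  6: tail/ones ⇒ 0xffffffff
lane  7: tail/ones ⇒ 0xffffffff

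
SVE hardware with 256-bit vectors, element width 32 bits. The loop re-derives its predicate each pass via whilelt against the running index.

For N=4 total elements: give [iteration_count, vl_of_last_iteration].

lane count: 256 div 32 = 8
iterations = ceil(4/8) = 1; final-pass vl = 4

[iterations, last_vl] = [1, 4]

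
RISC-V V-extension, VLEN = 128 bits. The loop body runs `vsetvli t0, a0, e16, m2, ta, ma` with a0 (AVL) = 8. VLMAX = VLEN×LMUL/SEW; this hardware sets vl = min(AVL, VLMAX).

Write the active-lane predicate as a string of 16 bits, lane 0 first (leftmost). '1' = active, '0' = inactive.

VLMAX = (128 × 2) / 16 = 16 lanes
vl ← min(8, 16) = 8
bits (lane 0 leftmost): 1111111100000000

predicate = 1111111100000000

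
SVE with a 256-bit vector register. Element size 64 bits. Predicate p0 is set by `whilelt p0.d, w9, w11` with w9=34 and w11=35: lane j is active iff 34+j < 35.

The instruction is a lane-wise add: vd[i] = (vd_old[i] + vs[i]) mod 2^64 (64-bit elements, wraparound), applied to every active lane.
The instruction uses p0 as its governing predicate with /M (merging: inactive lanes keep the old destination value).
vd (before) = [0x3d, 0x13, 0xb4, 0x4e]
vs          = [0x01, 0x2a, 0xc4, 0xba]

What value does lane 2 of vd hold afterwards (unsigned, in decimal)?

vd[2] = 180

lane count: 256 div 64 = 4
whilelt: lane j active iff 34+j < 35 → j < 1 → 1 active
vd[0] add(0x3d,0x01) -> 0x3e
vd[1] tail/keep -> 0x13
vd[2] tail/keep -> 0xb4
vd[3] tail/keep -> 0x4e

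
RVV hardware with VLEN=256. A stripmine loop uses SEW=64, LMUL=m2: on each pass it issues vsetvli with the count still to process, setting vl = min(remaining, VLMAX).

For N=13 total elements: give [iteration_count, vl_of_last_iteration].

[iterations, last_vl] = [2, 5]

lanes per group: 256·2/64 = 8
13 elements at 8/iter → 2 passes, remainder 5 on the last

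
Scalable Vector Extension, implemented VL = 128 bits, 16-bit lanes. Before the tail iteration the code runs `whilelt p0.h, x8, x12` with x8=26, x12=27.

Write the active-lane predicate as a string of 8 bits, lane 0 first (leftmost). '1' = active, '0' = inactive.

predicate = 10000000

128-bit reg / 16-bit elem → 8 lanes
active while 26+j < 27, i.e. j ∈ [0,1) capped at 8 ⇒ 1
bits (lane 0 leftmost): 10000000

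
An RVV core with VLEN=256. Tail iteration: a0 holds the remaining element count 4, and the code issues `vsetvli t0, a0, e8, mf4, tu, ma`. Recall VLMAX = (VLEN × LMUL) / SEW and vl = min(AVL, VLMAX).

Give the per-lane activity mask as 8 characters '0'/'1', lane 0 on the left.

VLMAX = (256 × 1/4) / 8 = 8 lanes
AVL=4 ≤ VLMAX=8, so vl = 4
bits (lane 0 leftmost): 11110000

predicate = 11110000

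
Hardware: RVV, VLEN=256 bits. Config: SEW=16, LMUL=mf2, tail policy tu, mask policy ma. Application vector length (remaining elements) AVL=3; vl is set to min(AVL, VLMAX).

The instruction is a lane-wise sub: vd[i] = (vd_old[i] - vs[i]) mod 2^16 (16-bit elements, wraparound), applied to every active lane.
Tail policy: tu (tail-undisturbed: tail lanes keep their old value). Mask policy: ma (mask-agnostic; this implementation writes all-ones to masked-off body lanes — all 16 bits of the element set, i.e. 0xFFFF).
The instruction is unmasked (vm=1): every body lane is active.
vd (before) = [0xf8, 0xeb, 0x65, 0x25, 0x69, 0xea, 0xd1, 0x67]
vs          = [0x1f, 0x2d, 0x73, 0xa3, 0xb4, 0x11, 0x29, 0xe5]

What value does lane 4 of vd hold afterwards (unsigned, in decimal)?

lanes per group: 256·1/2/16 = 8
vl = min(AVL, VLMAX) = min(3, 8) = 3
[0] sub(0xf8,0x1f) = 0xd9
[1] sub(0xeb,0x2d) = 0xbe
[2] sub(0x65,0x73) = 0xfff2
[3] tail/keep = 0x25
[4] tail/keep = 0x69
[5] tail/keep = 0xea
[6] tail/keep = 0xd1
[7] tail/keep = 0x67

vd[4] = 105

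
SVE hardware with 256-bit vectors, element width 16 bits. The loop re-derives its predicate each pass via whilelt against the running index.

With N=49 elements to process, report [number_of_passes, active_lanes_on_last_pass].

register lanes = 256/16 = 16
N=49: ⌈49/16⌉ = 4 iters; last vl = 49 − 3×16 = 1

[iterations, last_vl] = [4, 1]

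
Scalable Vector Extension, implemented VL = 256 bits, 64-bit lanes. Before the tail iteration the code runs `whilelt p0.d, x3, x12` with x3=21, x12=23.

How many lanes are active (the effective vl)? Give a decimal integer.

vl = 2

register lanes = 256/64 = 4
p0[j] = (21+j < 23); true for j=0..1 → 2 lanes set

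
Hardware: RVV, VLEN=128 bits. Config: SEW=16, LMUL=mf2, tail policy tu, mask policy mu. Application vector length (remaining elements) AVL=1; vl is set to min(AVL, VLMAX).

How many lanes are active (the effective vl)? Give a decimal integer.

vl = 1

VLMAX = (128 × 1/2) / 16 = 4 lanes
vl ← min(1, 4) = 1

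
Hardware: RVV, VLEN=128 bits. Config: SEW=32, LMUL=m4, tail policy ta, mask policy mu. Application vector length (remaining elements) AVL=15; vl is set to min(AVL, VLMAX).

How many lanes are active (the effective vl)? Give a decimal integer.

lanes per group: 128·4/32 = 16
vl ← min(15, 16) = 15

vl = 15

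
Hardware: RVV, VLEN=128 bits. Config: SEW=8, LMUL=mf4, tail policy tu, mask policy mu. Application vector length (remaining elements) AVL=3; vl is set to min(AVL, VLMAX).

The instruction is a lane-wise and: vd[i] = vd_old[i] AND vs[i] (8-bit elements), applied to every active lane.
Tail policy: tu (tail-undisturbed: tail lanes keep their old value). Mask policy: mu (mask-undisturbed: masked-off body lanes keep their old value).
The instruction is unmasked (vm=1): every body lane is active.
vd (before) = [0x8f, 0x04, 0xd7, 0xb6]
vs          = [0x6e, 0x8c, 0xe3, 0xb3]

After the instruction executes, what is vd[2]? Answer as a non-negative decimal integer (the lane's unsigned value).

vd[2] = 195

lanes per group: 128·1/4/8 = 4
vl ← min(3, 4) = 3
[0] and(0x8f,0x6e) = 0x0e
[1] and(0x04,0x8c) = 0x04
[2] and(0xd7,0xe3) = 0xc3
[3] tail/keep = 0xb6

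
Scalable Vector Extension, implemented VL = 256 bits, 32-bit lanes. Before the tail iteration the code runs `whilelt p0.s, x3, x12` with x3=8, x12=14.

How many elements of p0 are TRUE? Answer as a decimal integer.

vl = 6

256-bit reg / 32-bit elem → 8 lanes
p0[j] = (8+j < 14); true for j=0..5 → 6 lanes set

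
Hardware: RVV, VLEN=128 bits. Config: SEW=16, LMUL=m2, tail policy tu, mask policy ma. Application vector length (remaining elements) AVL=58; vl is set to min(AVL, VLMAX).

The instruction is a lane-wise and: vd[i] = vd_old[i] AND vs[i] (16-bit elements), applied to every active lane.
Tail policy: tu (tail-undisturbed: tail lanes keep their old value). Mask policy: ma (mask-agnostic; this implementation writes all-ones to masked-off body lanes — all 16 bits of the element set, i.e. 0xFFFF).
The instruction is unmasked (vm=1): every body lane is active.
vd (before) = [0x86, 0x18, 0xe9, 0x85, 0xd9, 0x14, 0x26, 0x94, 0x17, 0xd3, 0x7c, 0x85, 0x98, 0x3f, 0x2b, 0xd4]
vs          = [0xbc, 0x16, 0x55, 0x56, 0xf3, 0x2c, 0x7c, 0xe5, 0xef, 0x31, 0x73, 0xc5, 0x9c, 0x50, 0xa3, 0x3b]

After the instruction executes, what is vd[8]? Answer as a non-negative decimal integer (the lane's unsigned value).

vd[8] = 7

VLMAX = VLEN×LMUL/SEW = 128×2/16 = 16
vl ← min(58, 16) = 16
  i=0: and(0x86,0xbc) → 132
  i=1: and(0x18,0x16) → 16
  i=2: and(0xe9,0x55) → 65
  i=3: and(0x85,0x56) → 4
  i=4: and(0xd9,0xf3) → 209
  i=5: and(0x14,0x2c) → 4
  i=6: and(0x26,0x7c) → 36
  i=7: and(0x94,0xe5) → 132
  i=8: and(0x17,0xef) → 7
  i=9: and(0xd3,0x31) → 17
  i=10: and(0x7c,0x73) → 112
  i=11: and(0x85,0xc5) → 133
  i=12: and(0x98,0x9c) → 152
  i=13: and(0x3f,0x50) → 16
  i=14: and(0x2b,0xa3) → 35
  i=15: and(0xd4,0x3b) → 16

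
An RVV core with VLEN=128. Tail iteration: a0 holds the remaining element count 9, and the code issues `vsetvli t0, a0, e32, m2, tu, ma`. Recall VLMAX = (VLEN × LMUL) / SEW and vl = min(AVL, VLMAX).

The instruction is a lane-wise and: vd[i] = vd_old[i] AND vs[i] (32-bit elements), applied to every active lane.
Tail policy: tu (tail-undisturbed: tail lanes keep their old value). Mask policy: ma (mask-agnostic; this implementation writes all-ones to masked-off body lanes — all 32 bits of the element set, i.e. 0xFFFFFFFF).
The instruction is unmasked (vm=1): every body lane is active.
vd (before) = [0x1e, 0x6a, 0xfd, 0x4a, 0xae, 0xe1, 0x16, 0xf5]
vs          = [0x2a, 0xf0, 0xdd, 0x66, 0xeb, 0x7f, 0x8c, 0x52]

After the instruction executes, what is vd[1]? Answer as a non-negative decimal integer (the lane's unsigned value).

vd[1] = 96

lanes per group: 128·2/32 = 8
vl = min(AVL, VLMAX) = min(9, 8) = 8
lane  0: and(0x1e,0x2a) ⇒ 0x0a
lane  1: and(0x6a,0xf0) ⇒ 0x60
lane  2: and(0xfd,0xdd) ⇒ 0xdd
lane  3: and(0x4a,0x66) ⇒ 0x42
lane  4: and(0xae,0xeb) ⇒ 0xaa
lane  5: and(0xe1,0x7f) ⇒ 0x61
lane  6: and(0x16,0x8c) ⇒ 0x04
lane  7: and(0xf5,0x52) ⇒ 0x50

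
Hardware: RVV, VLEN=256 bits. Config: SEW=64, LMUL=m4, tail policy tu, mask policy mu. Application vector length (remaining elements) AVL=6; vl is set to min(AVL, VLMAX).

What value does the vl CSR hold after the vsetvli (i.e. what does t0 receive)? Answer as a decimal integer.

vl = 6

VLMAX = (256 × 4) / 64 = 16 lanes
vl ← min(6, 16) = 6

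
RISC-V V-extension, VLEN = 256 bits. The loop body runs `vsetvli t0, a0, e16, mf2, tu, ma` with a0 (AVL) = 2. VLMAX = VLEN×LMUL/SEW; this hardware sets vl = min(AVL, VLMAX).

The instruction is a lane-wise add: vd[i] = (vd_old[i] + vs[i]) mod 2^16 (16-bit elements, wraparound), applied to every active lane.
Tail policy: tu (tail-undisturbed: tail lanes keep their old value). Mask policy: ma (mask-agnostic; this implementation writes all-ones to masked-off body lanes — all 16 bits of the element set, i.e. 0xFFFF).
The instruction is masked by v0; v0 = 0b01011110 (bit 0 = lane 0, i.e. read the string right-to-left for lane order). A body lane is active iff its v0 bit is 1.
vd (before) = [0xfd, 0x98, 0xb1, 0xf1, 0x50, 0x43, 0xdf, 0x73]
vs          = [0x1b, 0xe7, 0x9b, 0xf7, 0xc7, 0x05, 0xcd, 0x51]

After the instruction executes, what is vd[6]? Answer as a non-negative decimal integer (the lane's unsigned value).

VLMAX = VLEN×LMUL/SEW = 256×1/2/16 = 8
vl = min(AVL, VLMAX) = min(2, 8) = 2
  i=0: mask-off/ones → 65535
  i=1: add(0x98,0xe7) → 383
  i=2: tail/keep → 177
  i=3: tail/keep → 241
  i=4: tail/keep → 80
  i=5: tail/keep → 67
  i=6: tail/keep → 223
  i=7: tail/keep → 115

vd[6] = 223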